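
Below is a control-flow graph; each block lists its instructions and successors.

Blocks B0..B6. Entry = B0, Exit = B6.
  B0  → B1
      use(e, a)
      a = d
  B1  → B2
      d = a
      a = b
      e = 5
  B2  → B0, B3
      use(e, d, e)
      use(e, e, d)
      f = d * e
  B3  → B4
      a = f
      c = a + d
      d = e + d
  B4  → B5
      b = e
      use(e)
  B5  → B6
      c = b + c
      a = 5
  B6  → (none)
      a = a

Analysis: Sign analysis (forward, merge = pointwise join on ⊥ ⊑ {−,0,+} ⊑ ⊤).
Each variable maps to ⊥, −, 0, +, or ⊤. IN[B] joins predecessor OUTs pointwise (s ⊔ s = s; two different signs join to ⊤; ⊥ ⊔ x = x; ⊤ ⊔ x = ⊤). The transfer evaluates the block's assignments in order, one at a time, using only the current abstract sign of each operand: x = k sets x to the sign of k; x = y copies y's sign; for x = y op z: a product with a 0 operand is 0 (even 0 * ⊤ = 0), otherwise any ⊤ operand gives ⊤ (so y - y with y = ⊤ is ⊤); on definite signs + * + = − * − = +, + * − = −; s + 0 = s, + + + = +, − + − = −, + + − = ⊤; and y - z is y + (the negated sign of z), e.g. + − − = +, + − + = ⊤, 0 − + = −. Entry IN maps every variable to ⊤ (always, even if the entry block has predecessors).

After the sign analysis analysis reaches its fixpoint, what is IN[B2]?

Fixpoint table:
  B0:   IN=(all ⊤)   OUT=(all ⊤)
  B1:   IN=(all ⊤)   OUT={e:+; rest ⊤}
  B2:   IN={e:+; rest ⊤}   OUT={e:+; rest ⊤}
  B3:   IN={e:+; rest ⊤}   OUT={e:+; rest ⊤}
  B4:   IN={e:+; rest ⊤}   OUT={b:+, e:+; rest ⊤}
  B5:   IN={b:+, e:+; rest ⊤}   OUT={a:+, b:+, e:+; rest ⊤}
  B6:   IN={a:+, b:+, e:+; rest ⊤}   OUT={a:+, b:+, e:+; rest ⊤}

Merge at B2: IN[B2] = OUT[B1] = {a: ⊤, b: ⊤, c: ⊤, d: ⊤, e: +, f: ⊤}

Answer: {a: ⊤, b: ⊤, c: ⊤, d: ⊤, e: +, f: ⊤}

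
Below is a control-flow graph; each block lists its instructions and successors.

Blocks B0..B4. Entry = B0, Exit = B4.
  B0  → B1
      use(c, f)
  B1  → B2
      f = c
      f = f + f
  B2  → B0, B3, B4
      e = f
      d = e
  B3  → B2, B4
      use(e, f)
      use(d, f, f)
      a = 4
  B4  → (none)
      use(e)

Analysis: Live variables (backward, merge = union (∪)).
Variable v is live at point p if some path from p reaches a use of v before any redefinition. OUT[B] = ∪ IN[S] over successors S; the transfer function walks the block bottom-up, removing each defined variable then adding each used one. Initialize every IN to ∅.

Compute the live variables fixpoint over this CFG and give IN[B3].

Converged values:
  B0:   IN={c, f}   OUT={c}
  B1:   IN={c}   OUT={c, f}
  B2:   IN={c, f}   OUT={c, d, e, f}
  B3:   IN={c, d, e, f}   OUT={c, e, f}
  B4:   IN={e}   OUT={}

Merge at B3: OUT[B3] = IN[B2] ⊔ IN[B4] = {c, e, f}
Applying B3's transfer function to that OUT value gives IN[B3] (row B3 above).

Answer: {c, d, e, f}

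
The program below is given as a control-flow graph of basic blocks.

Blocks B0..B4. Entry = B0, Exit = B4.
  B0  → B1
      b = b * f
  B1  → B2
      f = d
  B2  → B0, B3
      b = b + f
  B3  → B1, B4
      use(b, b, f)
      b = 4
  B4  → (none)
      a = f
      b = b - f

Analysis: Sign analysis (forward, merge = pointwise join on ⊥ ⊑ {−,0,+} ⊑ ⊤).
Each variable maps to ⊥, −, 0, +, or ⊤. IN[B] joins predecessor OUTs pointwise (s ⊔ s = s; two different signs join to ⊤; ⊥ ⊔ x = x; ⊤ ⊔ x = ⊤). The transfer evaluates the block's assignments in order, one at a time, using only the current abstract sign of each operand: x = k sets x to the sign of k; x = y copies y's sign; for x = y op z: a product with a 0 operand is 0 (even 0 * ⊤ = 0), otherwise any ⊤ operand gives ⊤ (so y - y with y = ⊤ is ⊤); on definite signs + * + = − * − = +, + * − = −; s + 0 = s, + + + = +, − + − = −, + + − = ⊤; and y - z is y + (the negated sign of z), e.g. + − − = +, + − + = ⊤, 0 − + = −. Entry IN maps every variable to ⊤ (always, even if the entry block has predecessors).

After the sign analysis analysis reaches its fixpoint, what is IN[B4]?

Answer: {a: ⊤, b: +, c: ⊤, d: ⊤, e: ⊤, f: ⊤}

Derivation:
Converged values:
  B0:  IN=(all ⊤)  OUT=(all ⊤)
  B1:  IN=(all ⊤)  OUT=(all ⊤)
  B2:  IN=(all ⊤)  OUT=(all ⊤)
  B3:  IN=(all ⊤)  OUT={b:+; rest ⊤}
  B4:  IN={b:+; rest ⊤}  OUT=(all ⊤)

Merge at B4: IN[B4] = OUT[B3] = {a: ⊤, b: +, c: ⊤, d: ⊤, e: ⊤, f: ⊤}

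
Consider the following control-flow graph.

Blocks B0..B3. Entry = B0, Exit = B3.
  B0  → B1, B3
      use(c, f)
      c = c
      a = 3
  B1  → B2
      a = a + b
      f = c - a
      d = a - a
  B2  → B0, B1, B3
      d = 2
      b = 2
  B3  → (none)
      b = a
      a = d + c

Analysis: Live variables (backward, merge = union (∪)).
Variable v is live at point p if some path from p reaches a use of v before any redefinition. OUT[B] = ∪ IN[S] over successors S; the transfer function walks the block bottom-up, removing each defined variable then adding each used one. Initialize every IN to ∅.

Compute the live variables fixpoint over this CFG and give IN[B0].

Answer: {b, c, d, f}

Derivation:
Fixpoint table:
  B0:   IN={b, c, d, f}   OUT={a, b, c, d}
  B1:   IN={a, b, c}   OUT={a, c, f}
  B2:   IN={a, c, f}   OUT={a, b, c, d, f}
  B3:   IN={a, c, d}   OUT={}

Merge at B0: OUT[B0] = IN[B1] ⊔ IN[B3] = {a, b, c, d}
Applying B0's transfer function to that OUT value gives IN[B0] (row B0 above).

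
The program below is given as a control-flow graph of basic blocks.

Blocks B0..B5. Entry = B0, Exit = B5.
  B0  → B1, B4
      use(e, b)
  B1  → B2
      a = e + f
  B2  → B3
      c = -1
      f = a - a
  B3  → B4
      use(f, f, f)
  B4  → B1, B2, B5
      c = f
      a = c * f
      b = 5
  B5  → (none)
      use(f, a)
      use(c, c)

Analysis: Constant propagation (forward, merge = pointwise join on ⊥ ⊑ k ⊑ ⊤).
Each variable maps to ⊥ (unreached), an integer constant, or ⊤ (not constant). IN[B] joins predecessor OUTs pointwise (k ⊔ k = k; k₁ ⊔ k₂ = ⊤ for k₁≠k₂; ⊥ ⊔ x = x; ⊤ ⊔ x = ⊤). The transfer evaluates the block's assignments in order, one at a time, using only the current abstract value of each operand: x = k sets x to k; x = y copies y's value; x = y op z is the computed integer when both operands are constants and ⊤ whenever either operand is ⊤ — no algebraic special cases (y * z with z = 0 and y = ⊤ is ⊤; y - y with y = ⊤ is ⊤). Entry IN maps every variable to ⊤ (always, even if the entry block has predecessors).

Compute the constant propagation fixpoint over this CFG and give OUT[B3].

Converged values:
  B0:  IN=(all ⊤)  OUT=(all ⊤)
  B1:  IN=(all ⊤)  OUT=(all ⊤)
  B2:  IN=(all ⊤)  OUT={c:-1; rest ⊤}
  B3:  IN={c:-1; rest ⊤}  OUT={c:-1; rest ⊤}
  B4:  IN=(all ⊤)  OUT={b:5; rest ⊤}
  B5:  IN={b:5; rest ⊤}  OUT={b:5; rest ⊤}

Merge at B3: IN[B3] = OUT[B2] = {a: ⊤, b: ⊤, c: -1, d: ⊤, e: ⊤, f: ⊤}
Applying B3's transfer function to that IN value gives OUT[B3] (row B3 above).

Answer: {a: ⊤, b: ⊤, c: -1, d: ⊤, e: ⊤, f: ⊤}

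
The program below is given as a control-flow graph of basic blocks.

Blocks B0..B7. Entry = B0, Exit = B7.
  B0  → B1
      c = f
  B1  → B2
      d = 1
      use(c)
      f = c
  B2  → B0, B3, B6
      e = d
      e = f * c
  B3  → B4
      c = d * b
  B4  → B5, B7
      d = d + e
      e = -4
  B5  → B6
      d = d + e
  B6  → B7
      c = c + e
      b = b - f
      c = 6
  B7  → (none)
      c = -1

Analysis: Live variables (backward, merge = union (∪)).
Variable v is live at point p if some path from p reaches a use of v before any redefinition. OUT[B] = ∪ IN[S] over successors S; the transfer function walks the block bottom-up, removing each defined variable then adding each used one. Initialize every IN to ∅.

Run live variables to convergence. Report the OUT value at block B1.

Fixpoint table:
  B0: | IN={b, f} | OUT={b, c}
  B1: | IN={b, c} | OUT={b, c, d, f}
  B2: | IN={b, c, d, f} | OUT={b, c, d, e, f}
  B3: | IN={b, d, e, f} | OUT={b, c, d, e, f}
  B4: | IN={b, c, d, e, f} | OUT={b, c, d, e, f}
  B5: | IN={b, c, d, e, f} | OUT={b, c, e, f}
  B6: | IN={b, c, e, f} | OUT={}
  B7: | IN={} | OUT={}

Merge at B1: OUT[B1] = IN[B2] = {b, c, d, f}

Answer: {b, c, d, f}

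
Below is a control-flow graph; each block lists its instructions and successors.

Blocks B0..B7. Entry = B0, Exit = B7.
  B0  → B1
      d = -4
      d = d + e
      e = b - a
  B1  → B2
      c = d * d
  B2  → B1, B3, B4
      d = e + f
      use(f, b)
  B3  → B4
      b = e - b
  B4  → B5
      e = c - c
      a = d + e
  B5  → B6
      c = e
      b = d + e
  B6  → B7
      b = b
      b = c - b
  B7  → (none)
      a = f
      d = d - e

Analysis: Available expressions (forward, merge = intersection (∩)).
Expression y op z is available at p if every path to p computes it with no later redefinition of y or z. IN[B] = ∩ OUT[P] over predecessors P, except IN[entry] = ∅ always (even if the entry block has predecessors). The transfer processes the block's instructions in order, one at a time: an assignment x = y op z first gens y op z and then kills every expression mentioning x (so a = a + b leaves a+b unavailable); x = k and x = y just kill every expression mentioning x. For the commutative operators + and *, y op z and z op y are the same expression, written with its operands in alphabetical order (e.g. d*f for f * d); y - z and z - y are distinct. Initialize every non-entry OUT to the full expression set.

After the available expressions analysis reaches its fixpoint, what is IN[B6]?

Converged values:
  B0:   IN={}   OUT={b-a}
  B1:   IN={b-a}   OUT={b-a, d*d}
  B2:   IN={b-a, d*d}   OUT={b-a, e+f}
  B3:   IN={b-a, e+f}   OUT={e+f}
  B4:   IN={e+f}   OUT={c-c, d+e}
  B5:   IN={c-c, d+e}   OUT={d+e}
  B6:   IN={d+e}   OUT={d+e}
  B7:   IN={d+e}   OUT={}

Merge at B6: IN[B6] = OUT[B5] = {d+e}

Answer: {d+e}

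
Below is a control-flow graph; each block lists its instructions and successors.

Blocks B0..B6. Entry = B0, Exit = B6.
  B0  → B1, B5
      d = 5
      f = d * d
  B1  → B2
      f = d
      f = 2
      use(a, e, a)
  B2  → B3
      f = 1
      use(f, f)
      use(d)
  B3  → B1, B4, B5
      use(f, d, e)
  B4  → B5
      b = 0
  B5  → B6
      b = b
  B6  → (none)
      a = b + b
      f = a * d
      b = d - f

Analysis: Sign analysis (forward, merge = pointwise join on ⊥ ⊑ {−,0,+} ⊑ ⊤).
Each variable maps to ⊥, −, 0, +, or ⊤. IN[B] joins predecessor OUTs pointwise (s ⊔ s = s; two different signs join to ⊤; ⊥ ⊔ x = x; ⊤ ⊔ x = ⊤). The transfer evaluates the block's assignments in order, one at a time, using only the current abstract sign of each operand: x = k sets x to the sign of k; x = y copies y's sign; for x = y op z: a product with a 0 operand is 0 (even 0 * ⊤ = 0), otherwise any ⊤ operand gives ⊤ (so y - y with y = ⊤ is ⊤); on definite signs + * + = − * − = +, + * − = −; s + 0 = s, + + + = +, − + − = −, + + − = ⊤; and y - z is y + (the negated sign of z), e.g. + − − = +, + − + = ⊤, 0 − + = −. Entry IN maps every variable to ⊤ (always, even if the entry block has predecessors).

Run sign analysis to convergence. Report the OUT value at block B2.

Answer: {a: ⊤, b: ⊤, c: ⊤, d: +, e: ⊤, f: +}

Derivation:
Fixpoint table:
  B0: | IN=(all ⊤) | OUT={d:+, f:+; rest ⊤}
  B1: | IN={d:+, f:+; rest ⊤} | OUT={d:+, f:+; rest ⊤}
  B2: | IN={d:+, f:+; rest ⊤} | OUT={d:+, f:+; rest ⊤}
  B3: | IN={d:+, f:+; rest ⊤} | OUT={d:+, f:+; rest ⊤}
  B4: | IN={d:+, f:+; rest ⊤} | OUT={b:0, d:+, f:+; rest ⊤}
  B5: | IN={d:+, f:+; rest ⊤} | OUT={d:+, f:+; rest ⊤}
  B6: | IN={d:+, f:+; rest ⊤} | OUT={d:+; rest ⊤}

Merge at B2: IN[B2] = OUT[B1] = {a: ⊤, b: ⊤, c: ⊤, d: +, e: ⊤, f: +}
Applying B2's transfer function to that IN value gives OUT[B2] (row B2 above).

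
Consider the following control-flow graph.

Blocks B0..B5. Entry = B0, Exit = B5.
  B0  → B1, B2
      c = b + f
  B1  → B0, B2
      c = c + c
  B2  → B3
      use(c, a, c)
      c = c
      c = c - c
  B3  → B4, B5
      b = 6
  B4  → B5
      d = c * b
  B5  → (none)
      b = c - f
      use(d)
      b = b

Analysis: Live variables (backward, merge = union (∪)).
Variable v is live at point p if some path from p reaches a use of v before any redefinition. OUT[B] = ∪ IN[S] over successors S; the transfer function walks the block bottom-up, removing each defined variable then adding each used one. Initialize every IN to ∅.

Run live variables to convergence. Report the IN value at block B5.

Answer: {c, d, f}

Working:
Fixpoint table:
  B0: | IN={a, b, d, f} | OUT={a, b, c, d, f}
  B1: | IN={a, b, c, d, f} | OUT={a, b, c, d, f}
  B2: | IN={a, c, d, f} | OUT={c, d, f}
  B3: | IN={c, d, f} | OUT={b, c, d, f}
  B4: | IN={b, c, f} | OUT={c, d, f}
  B5: | IN={c, d, f} | OUT={}

B5 is the boundary node: OUT[B5] = {}
Applying B5's transfer function to that OUT value gives IN[B5] (row B5 above).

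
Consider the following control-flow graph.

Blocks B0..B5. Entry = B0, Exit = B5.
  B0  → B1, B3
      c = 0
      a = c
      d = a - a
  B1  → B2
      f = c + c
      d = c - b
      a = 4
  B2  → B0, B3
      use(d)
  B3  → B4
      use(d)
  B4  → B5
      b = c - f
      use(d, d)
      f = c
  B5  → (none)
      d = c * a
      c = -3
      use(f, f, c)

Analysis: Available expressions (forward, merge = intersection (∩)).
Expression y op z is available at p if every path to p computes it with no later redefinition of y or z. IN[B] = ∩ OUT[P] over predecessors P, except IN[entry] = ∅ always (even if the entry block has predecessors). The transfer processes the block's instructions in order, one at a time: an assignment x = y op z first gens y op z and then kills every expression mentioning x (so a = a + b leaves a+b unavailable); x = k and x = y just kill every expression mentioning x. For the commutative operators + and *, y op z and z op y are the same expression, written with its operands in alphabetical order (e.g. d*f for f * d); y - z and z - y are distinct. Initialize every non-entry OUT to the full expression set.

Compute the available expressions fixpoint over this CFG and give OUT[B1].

Answer: {c+c, c-b}

Working:
Fixpoint table:
  B0:   IN={}   OUT={a-a}
  B1:   IN={a-a}   OUT={c+c, c-b}
  B2:   IN={c+c, c-b}   OUT={c+c, c-b}
  B3:   IN={}   OUT={}
  B4:   IN={}   OUT={}
  B5:   IN={}   OUT={}

Merge at B1: IN[B1] = OUT[B0] = {a-a}
Applying B1's transfer function to that IN value gives OUT[B1] (row B1 above).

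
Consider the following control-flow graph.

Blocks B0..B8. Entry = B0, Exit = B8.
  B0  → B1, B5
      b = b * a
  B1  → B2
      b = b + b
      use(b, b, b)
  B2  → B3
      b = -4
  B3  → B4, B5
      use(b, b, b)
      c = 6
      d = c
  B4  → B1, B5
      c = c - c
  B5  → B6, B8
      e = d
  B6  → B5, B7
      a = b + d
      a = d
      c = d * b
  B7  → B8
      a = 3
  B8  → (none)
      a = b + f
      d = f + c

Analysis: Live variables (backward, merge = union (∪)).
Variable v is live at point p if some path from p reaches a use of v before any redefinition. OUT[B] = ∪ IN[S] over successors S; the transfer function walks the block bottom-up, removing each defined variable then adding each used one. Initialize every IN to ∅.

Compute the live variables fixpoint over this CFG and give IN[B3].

Per-block solution:
  B0:  IN={a, b, c, d, f}  OUT={b, c, d, f}
  B1:  IN={b, f}  OUT={f}
  B2:  IN={f}  OUT={b, f}
  B3:  IN={b, f}  OUT={b, c, d, f}
  B4:  IN={b, c, d, f}  OUT={b, c, d, f}
  B5:  IN={b, c, d, f}  OUT={b, c, d, f}
  B6:  IN={b, d, f}  OUT={b, c, d, f}
  B7:  IN={b, c, f}  OUT={b, c, f}
  B8:  IN={b, c, f}  OUT={}

Merge at B3: OUT[B3] = IN[B4] ⊔ IN[B5] = {b, c, d, f}
Applying B3's transfer function to that OUT value gives IN[B3] (row B3 above).

Answer: {b, f}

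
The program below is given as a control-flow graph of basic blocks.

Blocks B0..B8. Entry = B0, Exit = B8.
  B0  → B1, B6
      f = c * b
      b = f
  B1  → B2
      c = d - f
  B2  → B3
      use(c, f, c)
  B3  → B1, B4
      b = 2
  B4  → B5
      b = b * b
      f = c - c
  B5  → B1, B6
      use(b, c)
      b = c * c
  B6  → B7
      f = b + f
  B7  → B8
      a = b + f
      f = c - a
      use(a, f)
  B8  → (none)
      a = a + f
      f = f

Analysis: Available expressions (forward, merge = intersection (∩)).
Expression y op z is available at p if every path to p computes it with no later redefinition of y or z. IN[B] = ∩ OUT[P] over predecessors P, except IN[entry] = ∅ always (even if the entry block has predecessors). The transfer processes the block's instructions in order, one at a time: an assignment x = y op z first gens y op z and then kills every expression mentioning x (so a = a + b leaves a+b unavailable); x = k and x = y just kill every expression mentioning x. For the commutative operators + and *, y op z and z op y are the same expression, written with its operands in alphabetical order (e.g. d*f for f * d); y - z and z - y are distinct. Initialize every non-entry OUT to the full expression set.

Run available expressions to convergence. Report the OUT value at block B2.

Answer: {d-f}

Derivation:
Per-block solution:
  B0:  IN={}  OUT={}
  B1:  IN={}  OUT={d-f}
  B2:  IN={d-f}  OUT={d-f}
  B3:  IN={d-f}  OUT={d-f}
  B4:  IN={d-f}  OUT={c-c}
  B5:  IN={c-c}  OUT={c*c, c-c}
  B6:  IN={}  OUT={}
  B7:  IN={}  OUT={c-a}
  B8:  IN={c-a}  OUT={}

Merge at B2: IN[B2] = OUT[B1] = {d-f}
Applying B2's transfer function to that IN value gives OUT[B2] (row B2 above).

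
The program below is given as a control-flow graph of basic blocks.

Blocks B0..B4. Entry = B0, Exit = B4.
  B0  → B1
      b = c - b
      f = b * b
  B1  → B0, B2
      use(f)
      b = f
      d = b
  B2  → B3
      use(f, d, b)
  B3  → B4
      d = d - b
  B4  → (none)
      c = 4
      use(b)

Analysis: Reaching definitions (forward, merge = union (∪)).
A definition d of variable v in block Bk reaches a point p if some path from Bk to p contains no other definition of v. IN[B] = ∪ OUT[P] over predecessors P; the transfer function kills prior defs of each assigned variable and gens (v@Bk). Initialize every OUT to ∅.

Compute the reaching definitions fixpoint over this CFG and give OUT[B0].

Answer: {b@B0, d@B1, f@B0}

Working:
Per-block solution:
  B0: | IN={b@B1, d@B1, f@B0} | OUT={b@B0, d@B1, f@B0}
  B1: | IN={b@B0, d@B1, f@B0} | OUT={b@B1, d@B1, f@B0}
  B2: | IN={b@B1, d@B1, f@B0} | OUT={b@B1, d@B1, f@B0}
  B3: | IN={b@B1, d@B1, f@B0} | OUT={b@B1, d@B3, f@B0}
  B4: | IN={b@B1, d@B3, f@B0} | OUT={b@B1, c@B4, d@B3, f@B0}

Merge at B0 (entry node, so the boundary value {} is joined with the incoming edge(s)): IN[B0] = {} ⊔ OUT[B1] = {b@B1, d@B1, f@B0}
Applying B0's transfer function to that IN value gives OUT[B0] (row B0 above).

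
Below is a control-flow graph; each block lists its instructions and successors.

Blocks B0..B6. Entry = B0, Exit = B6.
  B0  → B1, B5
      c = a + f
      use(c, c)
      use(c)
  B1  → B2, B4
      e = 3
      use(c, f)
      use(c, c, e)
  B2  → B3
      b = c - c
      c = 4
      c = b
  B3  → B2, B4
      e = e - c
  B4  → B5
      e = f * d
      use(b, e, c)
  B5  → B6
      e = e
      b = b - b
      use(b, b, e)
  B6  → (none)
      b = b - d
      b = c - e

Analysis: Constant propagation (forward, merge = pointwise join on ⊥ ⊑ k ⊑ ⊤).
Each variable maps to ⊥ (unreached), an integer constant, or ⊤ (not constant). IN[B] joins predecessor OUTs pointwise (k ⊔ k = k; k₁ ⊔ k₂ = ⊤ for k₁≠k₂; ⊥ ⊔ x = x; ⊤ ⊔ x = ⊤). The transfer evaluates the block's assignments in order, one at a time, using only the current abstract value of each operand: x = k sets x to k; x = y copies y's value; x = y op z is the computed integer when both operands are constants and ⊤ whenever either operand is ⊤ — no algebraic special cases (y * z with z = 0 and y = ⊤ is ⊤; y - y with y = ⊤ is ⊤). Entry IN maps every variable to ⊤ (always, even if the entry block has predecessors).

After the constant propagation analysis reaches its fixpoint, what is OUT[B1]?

Converged values:
  B0:  IN=(all ⊤)  OUT=(all ⊤)
  B1:  IN=(all ⊤)  OUT={e:3; rest ⊤}
  B2:  IN=(all ⊤)  OUT=(all ⊤)
  B3:  IN=(all ⊤)  OUT=(all ⊤)
  B4:  IN=(all ⊤)  OUT=(all ⊤)
  B5:  IN=(all ⊤)  OUT=(all ⊤)
  B6:  IN=(all ⊤)  OUT=(all ⊤)

Merge at B1: IN[B1] = OUT[B0] = {a: ⊤, b: ⊤, c: ⊤, d: ⊤, e: ⊤, f: ⊤}
Applying B1's transfer function to that IN value gives OUT[B1] (row B1 above).

Answer: {a: ⊤, b: ⊤, c: ⊤, d: ⊤, e: 3, f: ⊤}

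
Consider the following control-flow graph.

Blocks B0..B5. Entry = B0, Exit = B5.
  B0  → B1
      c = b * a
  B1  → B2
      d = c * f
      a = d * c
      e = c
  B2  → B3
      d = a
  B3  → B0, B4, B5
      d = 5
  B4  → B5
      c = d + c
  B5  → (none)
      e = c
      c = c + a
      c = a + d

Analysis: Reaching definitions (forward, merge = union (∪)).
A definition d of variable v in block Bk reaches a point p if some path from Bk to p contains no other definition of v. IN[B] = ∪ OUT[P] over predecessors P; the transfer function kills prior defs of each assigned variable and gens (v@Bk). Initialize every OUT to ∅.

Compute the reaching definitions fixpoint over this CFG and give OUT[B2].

Fixpoint table:
  B0:  IN={a@B1, c@B0, d@B3, e@B1}  OUT={a@B1, c@B0, d@B3, e@B1}
  B1:  IN={a@B1, c@B0, d@B3, e@B1}  OUT={a@B1, c@B0, d@B1, e@B1}
  B2:  IN={a@B1, c@B0, d@B1, e@B1}  OUT={a@B1, c@B0, d@B2, e@B1}
  B3:  IN={a@B1, c@B0, d@B2, e@B1}  OUT={a@B1, c@B0, d@B3, e@B1}
  B4:  IN={a@B1, c@B0, d@B3, e@B1}  OUT={a@B1, c@B4, d@B3, e@B1}
  B5:  IN={a@B1, c@B0, c@B4, d@B3, e@B1}  OUT={a@B1, c@B5, d@B3, e@B5}

Merge at B2: IN[B2] = OUT[B1] = {a@B1, c@B0, d@B1, e@B1}
Applying B2's transfer function to that IN value gives OUT[B2] (row B2 above).

Answer: {a@B1, c@B0, d@B2, e@B1}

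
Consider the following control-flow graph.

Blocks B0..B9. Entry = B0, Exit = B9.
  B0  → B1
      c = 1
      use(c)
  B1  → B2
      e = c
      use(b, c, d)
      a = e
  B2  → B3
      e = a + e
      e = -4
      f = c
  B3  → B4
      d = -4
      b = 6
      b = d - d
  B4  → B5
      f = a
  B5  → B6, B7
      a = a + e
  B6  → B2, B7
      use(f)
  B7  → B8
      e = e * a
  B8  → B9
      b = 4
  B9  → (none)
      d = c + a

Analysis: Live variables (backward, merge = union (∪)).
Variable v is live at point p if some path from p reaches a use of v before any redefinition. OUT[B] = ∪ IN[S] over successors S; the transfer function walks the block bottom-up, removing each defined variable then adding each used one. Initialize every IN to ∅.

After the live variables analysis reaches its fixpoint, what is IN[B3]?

Answer: {a, c, e}

Derivation:
Fixpoint table:
  B0:  IN={b, d}  OUT={b, c, d}
  B1:  IN={b, c, d}  OUT={a, c, e}
  B2:  IN={a, c, e}  OUT={a, c, e}
  B3:  IN={a, c, e}  OUT={a, c, e}
  B4:  IN={a, c, e}  OUT={a, c, e, f}
  B5:  IN={a, c, e, f}  OUT={a, c, e, f}
  B6:  IN={a, c, e, f}  OUT={a, c, e}
  B7:  IN={a, c, e}  OUT={a, c}
  B8:  IN={a, c}  OUT={a, c}
  B9:  IN={a, c}  OUT={}

Merge at B3: OUT[B3] = IN[B4] = {a, c, e}
Applying B3's transfer function to that OUT value gives IN[B3] (row B3 above).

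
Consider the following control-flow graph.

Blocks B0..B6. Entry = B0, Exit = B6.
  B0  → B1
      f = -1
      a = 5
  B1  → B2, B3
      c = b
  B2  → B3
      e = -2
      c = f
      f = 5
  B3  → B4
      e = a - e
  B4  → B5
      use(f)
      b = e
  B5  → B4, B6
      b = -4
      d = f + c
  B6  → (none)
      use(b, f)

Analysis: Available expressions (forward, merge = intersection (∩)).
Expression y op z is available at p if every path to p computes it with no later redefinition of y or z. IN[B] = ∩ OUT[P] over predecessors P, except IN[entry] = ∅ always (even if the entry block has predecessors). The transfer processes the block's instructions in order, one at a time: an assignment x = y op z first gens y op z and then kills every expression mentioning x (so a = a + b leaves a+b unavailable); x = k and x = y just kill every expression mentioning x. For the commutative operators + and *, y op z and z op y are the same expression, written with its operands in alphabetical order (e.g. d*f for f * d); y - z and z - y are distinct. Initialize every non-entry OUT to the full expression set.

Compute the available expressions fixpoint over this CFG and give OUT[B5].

Converged values:
  B0: | IN={} | OUT={}
  B1: | IN={} | OUT={}
  B2: | IN={} | OUT={}
  B3: | IN={} | OUT={}
  B4: | IN={} | OUT={}
  B5: | IN={} | OUT={c+f}
  B6: | IN={c+f} | OUT={c+f}

Merge at B5: IN[B5] = OUT[B4] = {}
Applying B5's transfer function to that IN value gives OUT[B5] (row B5 above).

Answer: {c+f}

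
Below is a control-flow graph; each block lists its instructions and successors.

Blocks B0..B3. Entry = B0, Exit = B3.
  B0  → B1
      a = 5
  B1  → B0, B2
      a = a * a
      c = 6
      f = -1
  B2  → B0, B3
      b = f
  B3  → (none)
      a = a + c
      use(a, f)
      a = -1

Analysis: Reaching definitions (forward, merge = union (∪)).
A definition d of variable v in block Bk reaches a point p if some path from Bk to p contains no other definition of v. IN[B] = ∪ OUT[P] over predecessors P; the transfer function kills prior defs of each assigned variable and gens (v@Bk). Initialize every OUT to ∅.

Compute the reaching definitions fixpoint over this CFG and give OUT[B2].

Per-block solution:
  B0:   IN={a@B1, b@B2, c@B1, f@B1}   OUT={a@B0, b@B2, c@B1, f@B1}
  B1:   IN={a@B0, b@B2, c@B1, f@B1}   OUT={a@B1, b@B2, c@B1, f@B1}
  B2:   IN={a@B1, b@B2, c@B1, f@B1}   OUT={a@B1, b@B2, c@B1, f@B1}
  B3:   IN={a@B1, b@B2, c@B1, f@B1}   OUT={a@B3, b@B2, c@B1, f@B1}

Merge at B2: IN[B2] = OUT[B1] = {a@B1, b@B2, c@B1, f@B1}
Applying B2's transfer function to that IN value gives OUT[B2] (row B2 above).

Answer: {a@B1, b@B2, c@B1, f@B1}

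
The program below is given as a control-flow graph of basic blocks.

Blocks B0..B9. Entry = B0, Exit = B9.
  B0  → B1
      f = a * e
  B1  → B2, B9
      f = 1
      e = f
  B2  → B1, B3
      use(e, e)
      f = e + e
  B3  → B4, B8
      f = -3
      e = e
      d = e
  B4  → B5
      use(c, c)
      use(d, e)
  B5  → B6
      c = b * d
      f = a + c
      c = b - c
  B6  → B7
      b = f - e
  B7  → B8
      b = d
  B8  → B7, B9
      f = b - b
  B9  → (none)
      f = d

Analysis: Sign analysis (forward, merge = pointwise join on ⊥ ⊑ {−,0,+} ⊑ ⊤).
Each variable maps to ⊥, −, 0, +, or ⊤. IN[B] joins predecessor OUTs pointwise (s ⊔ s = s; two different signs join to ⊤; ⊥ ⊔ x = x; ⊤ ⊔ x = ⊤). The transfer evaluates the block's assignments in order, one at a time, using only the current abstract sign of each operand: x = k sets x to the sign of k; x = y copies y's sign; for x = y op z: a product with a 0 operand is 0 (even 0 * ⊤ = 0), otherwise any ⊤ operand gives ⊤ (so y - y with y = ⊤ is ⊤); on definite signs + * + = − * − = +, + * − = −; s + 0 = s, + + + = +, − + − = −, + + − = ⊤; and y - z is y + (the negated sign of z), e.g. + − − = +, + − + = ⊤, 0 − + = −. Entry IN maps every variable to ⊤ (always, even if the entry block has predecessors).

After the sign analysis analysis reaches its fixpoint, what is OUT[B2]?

Fixpoint table:
  B0:  IN=(all ⊤)  OUT=(all ⊤)
  B1:  IN=(all ⊤)  OUT={e:+, f:+; rest ⊤}
  B2:  IN={e:+, f:+; rest ⊤}  OUT={e:+, f:+; rest ⊤}
  B3:  IN={e:+, f:+; rest ⊤}  OUT={d:+, e:+, f:-; rest ⊤}
  B4:  IN={d:+, e:+, f:-; rest ⊤}  OUT={d:+, e:+, f:-; rest ⊤}
  B5:  IN={d:+, e:+, f:-; rest ⊤}  OUT={d:+, e:+; rest ⊤}
  B6:  IN={d:+, e:+; rest ⊤}  OUT={d:+, e:+; rest ⊤}
  B7:  IN={d:+, e:+; rest ⊤}  OUT={b:+, d:+, e:+; rest ⊤}
  B8:  IN={d:+, e:+; rest ⊤}  OUT={d:+, e:+; rest ⊤}
  B9:  IN={e:+; rest ⊤}  OUT={e:+; rest ⊤}

Merge at B2: IN[B2] = OUT[B1] = {a: ⊤, b: ⊤, c: ⊤, d: ⊤, e: +, f: +}
Applying B2's transfer function to that IN value gives OUT[B2] (row B2 above).

Answer: {a: ⊤, b: ⊤, c: ⊤, d: ⊤, e: +, f: +}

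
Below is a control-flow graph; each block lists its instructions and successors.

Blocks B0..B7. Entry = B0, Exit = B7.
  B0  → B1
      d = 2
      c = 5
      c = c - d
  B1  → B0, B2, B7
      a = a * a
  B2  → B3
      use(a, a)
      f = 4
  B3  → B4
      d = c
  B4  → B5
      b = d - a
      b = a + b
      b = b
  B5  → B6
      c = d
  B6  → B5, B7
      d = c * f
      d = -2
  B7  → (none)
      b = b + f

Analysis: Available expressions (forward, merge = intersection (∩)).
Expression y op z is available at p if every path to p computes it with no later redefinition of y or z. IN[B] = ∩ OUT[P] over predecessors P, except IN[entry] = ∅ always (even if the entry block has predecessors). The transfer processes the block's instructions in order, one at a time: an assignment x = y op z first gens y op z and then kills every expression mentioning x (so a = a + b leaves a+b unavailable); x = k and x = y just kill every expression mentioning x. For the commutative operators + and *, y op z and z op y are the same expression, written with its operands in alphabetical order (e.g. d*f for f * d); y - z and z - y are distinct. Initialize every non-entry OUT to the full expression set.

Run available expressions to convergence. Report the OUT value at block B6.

Fixpoint table:
  B0:   IN={}   OUT={}
  B1:   IN={}   OUT={}
  B2:   IN={}   OUT={}
  B3:   IN={}   OUT={}
  B4:   IN={}   OUT={d-a}
  B5:   IN={}   OUT={}
  B6:   IN={}   OUT={c*f}
  B7:   IN={}   OUT={}

Merge at B6: IN[B6] = OUT[B5] = {}
Applying B6's transfer function to that IN value gives OUT[B6] (row B6 above).

Answer: {c*f}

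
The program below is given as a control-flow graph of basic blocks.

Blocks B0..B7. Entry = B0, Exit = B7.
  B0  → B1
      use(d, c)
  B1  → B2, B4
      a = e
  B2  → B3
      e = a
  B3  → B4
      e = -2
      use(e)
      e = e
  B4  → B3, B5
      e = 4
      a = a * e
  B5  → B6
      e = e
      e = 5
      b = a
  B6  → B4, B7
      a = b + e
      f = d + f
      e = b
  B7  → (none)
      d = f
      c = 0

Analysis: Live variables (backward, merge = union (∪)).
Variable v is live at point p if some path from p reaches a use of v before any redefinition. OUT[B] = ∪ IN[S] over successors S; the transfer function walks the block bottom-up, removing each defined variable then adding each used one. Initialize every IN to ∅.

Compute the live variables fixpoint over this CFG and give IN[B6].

Fixpoint table:
  B0:   IN={c, d, e, f}   OUT={d, e, f}
  B1:   IN={d, e, f}   OUT={a, d, f}
  B2:   IN={a, d, f}   OUT={a, d, f}
  B3:   IN={a, d, f}   OUT={a, d, f}
  B4:   IN={a, d, f}   OUT={a, d, e, f}
  B5:   IN={a, d, e, f}   OUT={b, d, e, f}
  B6:   IN={b, d, e, f}   OUT={a, d, f}
  B7:   IN={f}   OUT={}

Merge at B6: OUT[B6] = IN[B4] ⊔ IN[B7] = {a, d, f}
Applying B6's transfer function to that OUT value gives IN[B6] (row B6 above).

Answer: {b, d, e, f}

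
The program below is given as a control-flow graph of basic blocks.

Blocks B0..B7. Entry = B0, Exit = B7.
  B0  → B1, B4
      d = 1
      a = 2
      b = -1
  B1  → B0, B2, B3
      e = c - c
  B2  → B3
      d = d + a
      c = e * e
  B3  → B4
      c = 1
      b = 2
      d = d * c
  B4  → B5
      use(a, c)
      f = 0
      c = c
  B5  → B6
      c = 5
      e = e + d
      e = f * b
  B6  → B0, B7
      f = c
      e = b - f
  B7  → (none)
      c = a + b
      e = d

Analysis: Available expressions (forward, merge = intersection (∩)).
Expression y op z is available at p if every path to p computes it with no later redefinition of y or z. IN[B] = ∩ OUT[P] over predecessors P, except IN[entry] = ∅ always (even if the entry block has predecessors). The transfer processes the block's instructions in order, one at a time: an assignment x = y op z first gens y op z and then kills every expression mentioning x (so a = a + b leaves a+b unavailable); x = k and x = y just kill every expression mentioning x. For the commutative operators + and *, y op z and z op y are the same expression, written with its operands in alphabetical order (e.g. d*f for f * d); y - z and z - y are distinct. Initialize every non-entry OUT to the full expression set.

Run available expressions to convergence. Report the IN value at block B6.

Converged values:
  B0: | IN={} | OUT={}
  B1: | IN={} | OUT={c-c}
  B2: | IN={c-c} | OUT={e*e}
  B3: | IN={} | OUT={}
  B4: | IN={} | OUT={}
  B5: | IN={} | OUT={b*f}
  B6: | IN={b*f} | OUT={b-f}
  B7: | IN={b-f} | OUT={a+b, b-f}

Merge at B6: IN[B6] = OUT[B5] = {b*f}

Answer: {b*f}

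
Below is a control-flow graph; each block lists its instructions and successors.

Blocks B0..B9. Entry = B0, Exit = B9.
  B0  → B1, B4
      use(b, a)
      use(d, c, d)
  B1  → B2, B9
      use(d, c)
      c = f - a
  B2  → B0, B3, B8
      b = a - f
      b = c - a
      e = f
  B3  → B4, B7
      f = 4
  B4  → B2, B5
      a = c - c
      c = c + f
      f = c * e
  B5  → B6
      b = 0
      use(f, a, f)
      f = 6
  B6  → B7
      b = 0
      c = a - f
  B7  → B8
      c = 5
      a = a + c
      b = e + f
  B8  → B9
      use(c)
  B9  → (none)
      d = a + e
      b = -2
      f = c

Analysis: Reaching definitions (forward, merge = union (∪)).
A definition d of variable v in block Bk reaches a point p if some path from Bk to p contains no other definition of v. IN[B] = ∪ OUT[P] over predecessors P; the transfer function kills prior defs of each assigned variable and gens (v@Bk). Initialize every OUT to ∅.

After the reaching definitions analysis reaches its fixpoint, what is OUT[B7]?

Answer: {a@B7, b@B7, c@B7, e@B2, f@B3, f@B5}

Trace:
Fixpoint table:
  B0:   IN={a@B4, b@B2, c@B1, c@B4, e@B2, f@B4}   OUT={a@B4, b@B2, c@B1, c@B4, e@B2, f@B4}
  B1:   IN={a@B4, b@B2, c@B1, c@B4, e@B2, f@B4}   OUT={a@B4, b@B2, c@B1, e@B2, f@B4}
  B2:   IN={a@B4, b@B2, c@B1, c@B4, e@B2, f@B4}   OUT={a@B4, b@B2, c@B1, c@B4, e@B2, f@B4}
  B3:   IN={a@B4, b@B2, c@B1, c@B4, e@B2, f@B4}   OUT={a@B4, b@B2, c@B1, c@B4, e@B2, f@B3}
  B4:   IN={a@B4, b@B2, c@B1, c@B4, e@B2, f@B3, f@B4}   OUT={a@B4, b@B2, c@B4, e@B2, f@B4}
  B5:   IN={a@B4, b@B2, c@B4, e@B2, f@B4}   OUT={a@B4, b@B5, c@B4, e@B2, f@B5}
  B6:   IN={a@B4, b@B5, c@B4, e@B2, f@B5}   OUT={a@B4, b@B6, c@B6, e@B2, f@B5}
  B7:   IN={a@B4, b@B2, b@B6, c@B1, c@B4, c@B6, e@B2, f@B3, f@B5}   OUT={a@B7, b@B7, c@B7, e@B2, f@B3, f@B5}
  B8:   IN={a@B4, a@B7, b@B2, b@B7, c@B1, c@B4, c@B7, e@B2, f@B3, f@B4, f@B5}   OUT={a@B4, a@B7, b@B2, b@B7, c@B1, c@B4, c@B7, e@B2, f@B3, f@B4, f@B5}
  B9:   IN={a@B4, a@B7, b@B2, b@B7, c@B1, c@B4, c@B7, e@B2, f@B3, f@B4, f@B5}   OUT={a@B4, a@B7, b@B9, c@B1, c@B4, c@B7, d@B9, e@B2, f@B9}

Merge at B7: IN[B7] = OUT[B3] ⊔ OUT[B6] = {a@B4, b@B2, b@B6, c@B1, c@B4, c@B6, e@B2, f@B3, f@B5}
Applying B7's transfer function to that IN value gives OUT[B7] (row B7 above).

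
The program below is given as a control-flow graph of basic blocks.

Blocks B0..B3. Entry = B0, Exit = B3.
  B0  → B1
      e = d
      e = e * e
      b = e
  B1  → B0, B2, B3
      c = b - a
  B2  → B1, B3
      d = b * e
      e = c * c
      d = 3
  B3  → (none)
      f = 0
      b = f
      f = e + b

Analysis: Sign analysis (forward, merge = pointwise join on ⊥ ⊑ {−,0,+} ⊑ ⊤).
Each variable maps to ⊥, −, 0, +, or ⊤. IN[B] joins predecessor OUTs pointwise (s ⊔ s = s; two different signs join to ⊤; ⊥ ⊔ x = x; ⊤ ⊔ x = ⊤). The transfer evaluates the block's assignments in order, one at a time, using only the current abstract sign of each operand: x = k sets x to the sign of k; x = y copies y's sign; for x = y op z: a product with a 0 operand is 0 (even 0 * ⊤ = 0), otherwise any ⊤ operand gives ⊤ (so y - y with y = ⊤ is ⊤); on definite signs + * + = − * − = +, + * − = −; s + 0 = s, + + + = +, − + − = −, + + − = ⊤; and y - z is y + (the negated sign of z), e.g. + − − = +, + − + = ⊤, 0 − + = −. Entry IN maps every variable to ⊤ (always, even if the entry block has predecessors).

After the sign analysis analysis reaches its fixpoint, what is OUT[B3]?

Per-block solution:
  B0:   IN=(all ⊤)   OUT=(all ⊤)
  B1:   IN=(all ⊤)   OUT=(all ⊤)
  B2:   IN=(all ⊤)   OUT={d:+; rest ⊤}
  B3:   IN=(all ⊤)   OUT={b:0; rest ⊤}

Merge at B3: IN[B3] = OUT[B1] ⊔ OUT[B2] = {a: ⊤, b: ⊤, c: ⊤, d: ⊤, e: ⊤, f: ⊤}
Applying B3's transfer function to that IN value gives OUT[B3] (row B3 above).

Answer: {a: ⊤, b: 0, c: ⊤, d: ⊤, e: ⊤, f: ⊤}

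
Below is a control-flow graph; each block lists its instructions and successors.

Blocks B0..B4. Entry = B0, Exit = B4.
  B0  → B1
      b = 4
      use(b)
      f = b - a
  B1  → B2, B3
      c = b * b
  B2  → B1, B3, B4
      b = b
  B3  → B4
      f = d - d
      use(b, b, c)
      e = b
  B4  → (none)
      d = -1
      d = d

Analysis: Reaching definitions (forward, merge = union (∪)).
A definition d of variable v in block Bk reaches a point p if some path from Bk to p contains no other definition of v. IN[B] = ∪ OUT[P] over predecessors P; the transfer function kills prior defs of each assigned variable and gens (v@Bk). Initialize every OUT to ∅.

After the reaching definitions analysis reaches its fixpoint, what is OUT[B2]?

Converged values:
  B0:  IN={}  OUT={b@B0, f@B0}
  B1:  IN={b@B0, b@B2, c@B1, f@B0}  OUT={b@B0, b@B2, c@B1, f@B0}
  B2:  IN={b@B0, b@B2, c@B1, f@B0}  OUT={b@B2, c@B1, f@B0}
  B3:  IN={b@B0, b@B2, c@B1, f@B0}  OUT={b@B0, b@B2, c@B1, e@B3, f@B3}
  B4:  IN={b@B0, b@B2, c@B1, e@B3, f@B0, f@B3}  OUT={b@B0, b@B2, c@B1, d@B4, e@B3, f@B0, f@B3}

Merge at B2: IN[B2] = OUT[B1] = {b@B0, b@B2, c@B1, f@B0}
Applying B2's transfer function to that IN value gives OUT[B2] (row B2 above).

Answer: {b@B2, c@B1, f@B0}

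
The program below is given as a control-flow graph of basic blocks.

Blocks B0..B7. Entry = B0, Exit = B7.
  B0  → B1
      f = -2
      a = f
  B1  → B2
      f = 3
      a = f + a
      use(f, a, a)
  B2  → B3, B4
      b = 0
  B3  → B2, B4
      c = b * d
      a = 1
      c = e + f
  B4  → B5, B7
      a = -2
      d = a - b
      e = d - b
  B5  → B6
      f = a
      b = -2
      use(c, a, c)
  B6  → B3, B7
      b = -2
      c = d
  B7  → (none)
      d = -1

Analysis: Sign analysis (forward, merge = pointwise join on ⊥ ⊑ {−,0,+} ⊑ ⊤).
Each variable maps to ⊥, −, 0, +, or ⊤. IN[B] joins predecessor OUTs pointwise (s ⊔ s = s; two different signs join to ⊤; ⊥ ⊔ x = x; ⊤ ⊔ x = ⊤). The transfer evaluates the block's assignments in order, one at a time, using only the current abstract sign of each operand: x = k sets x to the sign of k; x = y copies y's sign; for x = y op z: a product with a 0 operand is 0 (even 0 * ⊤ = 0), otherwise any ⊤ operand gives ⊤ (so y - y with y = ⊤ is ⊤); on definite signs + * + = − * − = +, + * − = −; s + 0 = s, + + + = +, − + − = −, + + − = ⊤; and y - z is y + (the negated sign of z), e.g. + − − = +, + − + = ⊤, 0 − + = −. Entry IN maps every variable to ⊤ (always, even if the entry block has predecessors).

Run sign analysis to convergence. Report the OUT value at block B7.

Answer: {a: -, b: ⊤, c: ⊤, d: -, e: ⊤, f: ⊤}

Trace:
Fixpoint table:
  B0:   IN=(all ⊤)   OUT={a:-, f:-; rest ⊤}
  B1:   IN={a:-, f:-; rest ⊤}   OUT={f:+; rest ⊤}
  B2:   IN=(all ⊤)   OUT={b:0; rest ⊤}
  B3:   IN=(all ⊤)   OUT={a:+; rest ⊤}
  B4:   IN=(all ⊤)   OUT={a:-; rest ⊤}
  B5:   IN={a:-; rest ⊤}   OUT={a:-, b:-, f:-; rest ⊤}
  B6:   IN={a:-, b:-, f:-; rest ⊤}   OUT={a:-, b:-, f:-; rest ⊤}
  B7:   IN={a:-; rest ⊤}   OUT={a:-, d:-; rest ⊤}

Merge at B7: IN[B7] = OUT[B4] ⊔ OUT[B6] = {a: -, b: ⊤, c: ⊤, d: ⊤, e: ⊤, f: ⊤}
Applying B7's transfer function to that IN value gives OUT[B7] (row B7 above).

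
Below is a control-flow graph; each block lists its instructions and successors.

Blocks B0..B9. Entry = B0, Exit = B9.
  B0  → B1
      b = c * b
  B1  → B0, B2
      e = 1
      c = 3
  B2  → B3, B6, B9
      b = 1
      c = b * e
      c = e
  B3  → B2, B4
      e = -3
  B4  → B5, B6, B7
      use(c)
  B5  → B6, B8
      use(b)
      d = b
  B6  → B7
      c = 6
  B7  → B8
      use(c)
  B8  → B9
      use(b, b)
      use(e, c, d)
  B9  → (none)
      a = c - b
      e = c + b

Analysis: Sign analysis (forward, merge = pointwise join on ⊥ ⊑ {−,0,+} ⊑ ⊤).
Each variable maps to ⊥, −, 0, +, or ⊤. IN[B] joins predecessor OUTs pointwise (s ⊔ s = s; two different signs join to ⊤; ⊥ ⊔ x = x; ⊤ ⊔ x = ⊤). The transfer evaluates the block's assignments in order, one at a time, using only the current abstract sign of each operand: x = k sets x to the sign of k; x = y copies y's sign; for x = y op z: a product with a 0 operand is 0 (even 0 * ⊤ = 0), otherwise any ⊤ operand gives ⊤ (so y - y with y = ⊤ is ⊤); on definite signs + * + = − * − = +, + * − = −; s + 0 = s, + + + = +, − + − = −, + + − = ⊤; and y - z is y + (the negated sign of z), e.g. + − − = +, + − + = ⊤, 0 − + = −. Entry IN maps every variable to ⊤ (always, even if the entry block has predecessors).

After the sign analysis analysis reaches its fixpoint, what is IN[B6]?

Answer: {a: ⊤, b: +, c: ⊤, d: ⊤, e: ⊤, f: ⊤}

Derivation:
Per-block solution:
  B0:   IN=(all ⊤)   OUT=(all ⊤)
  B1:   IN=(all ⊤)   OUT={c:+, e:+; rest ⊤}
  B2:   IN=(all ⊤)   OUT={b:+; rest ⊤}
  B3:   IN={b:+; rest ⊤}   OUT={b:+, e:-; rest ⊤}
  B4:   IN={b:+, e:-; rest ⊤}   OUT={b:+, e:-; rest ⊤}
  B5:   IN={b:+, e:-; rest ⊤}   OUT={b:+, d:+, e:-; rest ⊤}
  B6:   IN={b:+; rest ⊤}   OUT={b:+, c:+; rest ⊤}
  B7:   IN={b:+; rest ⊤}   OUT={b:+; rest ⊤}
  B8:   IN={b:+; rest ⊤}   OUT={b:+; rest ⊤}
  B9:   IN={b:+; rest ⊤}   OUT={b:+; rest ⊤}

Merge at B6: IN[B6] = OUT[B2] ⊔ OUT[B4] ⊔ OUT[B5] = {a: ⊤, b: +, c: ⊤, d: ⊤, e: ⊤, f: ⊤}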